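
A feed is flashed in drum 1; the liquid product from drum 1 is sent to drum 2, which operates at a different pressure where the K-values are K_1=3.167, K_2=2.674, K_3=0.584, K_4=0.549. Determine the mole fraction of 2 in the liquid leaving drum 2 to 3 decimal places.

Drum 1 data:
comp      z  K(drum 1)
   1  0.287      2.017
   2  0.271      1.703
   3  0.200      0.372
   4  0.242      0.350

Drum 1:
Material balance + equilibrium reduce to Σ zᵢ(Kᵢ−1)/(1+ψ₁(Kᵢ−1)) = 0.
Feasibility: ΣzᵢKᵢ = 1.199, Σzᵢ/Kᵢ = 1.530 — both > 1, two phases present.
Newton iteration, ψ₁⁰ = 0.5:
  ψ₁ = 0.500: g = -0.0817, g' = -0.596 → ψ₁ = 0.363
  ψ₁ = 0.363: g = -0.0036, g' = -0.551 → ψ₁ = 0.356
Converged at ψ₁ = 0.356.
Drum-1 compositions:
  1: x = 0.211, y = 0.425
  2: x = 0.217, y = 0.369
  3: x = 0.258, y = 0.096
  4: x = 0.315, y = 0.110
Drum-2 feed = drum-1 liquid: z₂ = (0.2106, 0.2167, 0.2577, 0.3150).
Drum 2:
Material balance + equilibrium reduce to Σ zᵢ(Kᵢ−1)/(1+ψ₂(Kᵢ−1)) = 0.
g(0) = ΣzᵢKᵢ − 1 = 0.570 and g(1) = 1 − Σzᵢ/Kᵢ = -0.163, so a root lies in (0, 1).
Iterate (Newton) starting at ψ₂ = 0.46:
  ψ₂ = 0.460: g = 0.1217, g' = -0.612 → ψ₂ = 0.659
  ψ₂ = 0.659: g = 0.0107, g' = -0.519 → ψ₂ = 0.680
Converged at ψ₂ = 0.680.
  1: x = 0.085, y = 0.270
  2: x = 0.101, y = 0.271
  3: x = 0.359, y = 0.210
  4: x = 0.454, y = 0.249

x_2 (drum 2) = 0.101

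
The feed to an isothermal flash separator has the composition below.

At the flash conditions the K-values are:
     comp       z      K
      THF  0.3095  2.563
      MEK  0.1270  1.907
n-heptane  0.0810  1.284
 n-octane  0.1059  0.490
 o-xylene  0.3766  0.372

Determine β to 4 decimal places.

β = 0.4292

Rachford–Rice: g(β) = Σ zᵢ(Kᵢ−1)/(1+β(Kᵢ−1)) = 0.
g(0) = ΣzᵢKᵢ − 1 = 0.3314 and g(1) = 1 − Σzᵢ/Kᵢ = -0.4789, so a root lies in (0, 1).
Newton–Raphson from β = 0.5:
  β = 0.5000: g = -0.04632, g' = -0.6579 → β = 0.4296
  β = 0.4296: g = -0.00024, g' = -0.6536 → β = 0.4292
Converged at β = 0.4292.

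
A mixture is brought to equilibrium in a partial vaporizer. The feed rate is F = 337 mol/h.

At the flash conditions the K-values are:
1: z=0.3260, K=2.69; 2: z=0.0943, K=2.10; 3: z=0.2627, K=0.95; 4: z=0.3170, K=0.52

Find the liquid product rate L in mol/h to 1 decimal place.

Material balance + equilibrium reduce to Σ zᵢ(Kᵢ−1)/(1+V/F(Kᵢ−1)) = 0.
Feasibility: ΣzᵢKᵢ = 1.4894, Σzᵢ/Kᵢ = 1.0522 — both > 1, two phases present.
Newton iteration, V/F⁰ = 0.5:
  V/F = 0.5000: g = 0.15185, g' = -0.4482 → V/F = 0.8388
  V/F = 0.8388: g = 0.01340, g' = -0.3956 → V/F = 0.8727
  V/F = 0.8727: g = -0.00005, g' = -0.3987 → V/F = 0.8726
Converged at V/F = 0.8726.
Then V = V/F·F = 0.8726·337 = 294.1 mol/h and L = F − V = 42.9 mol/h.

L = 42.9 mol/h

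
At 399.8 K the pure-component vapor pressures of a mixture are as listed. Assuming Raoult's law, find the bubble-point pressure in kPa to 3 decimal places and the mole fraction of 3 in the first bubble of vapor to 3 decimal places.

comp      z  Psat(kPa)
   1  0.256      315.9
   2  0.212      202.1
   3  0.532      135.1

At the bubble point ψ → 0, so ΣzᵢKᵢ = 1 with Kᵢ = Pᵢˢᵃᵗ/P ⇒ P = ΣzᵢPᵢˢᵃᵗ.
P = 0.256·315.9 + 0.212·202.1 + 0.532·135.1 = 195.589 kPa
yᵢ = zᵢPᵢˢᵃᵗ/P ⇒ y_3 = 0.532·135.1/195.589 = 0.367

Pbub = 195.589 kPa, y_3 = 0.367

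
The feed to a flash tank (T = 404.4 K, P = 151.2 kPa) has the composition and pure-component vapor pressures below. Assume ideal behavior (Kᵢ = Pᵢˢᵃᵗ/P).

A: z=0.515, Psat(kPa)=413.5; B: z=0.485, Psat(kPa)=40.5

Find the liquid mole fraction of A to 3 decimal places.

x_A = 0.297

Raoult's law: Kᵢ = Pᵢˢᵃᵗ/P = Pᵢˢᵃᵗ/151.2.
  K_A = 413.5/151.2 = 2.73479, K_B = 40.5/151.2 = 0.26786
Material balance + equilibrium reduce to Σ zᵢ(Kᵢ−1)/(1+β(Kᵢ−1)) = 0.
g(0) = ΣzᵢKᵢ − 1 = 0.538 and g(1) = 1 − Σzᵢ/Kᵢ = -0.999, so a root lies in (0, 1).
Binary case is linear: z₁(K₁−1)(1+β(K₂−1)) + z₂(K₂−1)(1+β(K₁−1)) = 0
⇒ β = [z₁(K₁−1)+z₂(K₂−1)] / [−(K₁−1)(K₂−1)] = 0.5383/1.2701 = 0.424
Compositions from xᵢ = zᵢ/(1+β(Kᵢ−1)), yᵢ = Kᵢxᵢ:
  A: x = 0.297, y = 0.812
  B: x = 0.703, y = 0.188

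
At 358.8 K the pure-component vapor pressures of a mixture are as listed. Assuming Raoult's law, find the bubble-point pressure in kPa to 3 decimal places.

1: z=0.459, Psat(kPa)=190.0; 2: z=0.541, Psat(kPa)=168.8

At the bubble point ψ → 0, so ΣzᵢKᵢ = 1 with Kᵢ = Pᵢˢᵃᵗ/P ⇒ P = ΣzᵢPᵢˢᵃᵗ.
P = 0.459·190.0 + 0.541·168.8 = 178.531 kPa

Pbub = 178.531 kPa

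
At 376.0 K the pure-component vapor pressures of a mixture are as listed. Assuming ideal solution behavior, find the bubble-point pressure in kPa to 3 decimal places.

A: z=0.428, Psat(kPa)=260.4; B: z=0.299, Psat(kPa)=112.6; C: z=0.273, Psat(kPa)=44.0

Pbub = 157.131 kPa

At the bubble point ψ → 0, so ΣzᵢKᵢ = 1 with Kᵢ = Pᵢˢᵃᵗ/P ⇒ P = ΣzᵢPᵢˢᵃᵗ.
P = 0.428·260.4 + 0.299·112.6 + 0.273·44.0 = 157.131 kPa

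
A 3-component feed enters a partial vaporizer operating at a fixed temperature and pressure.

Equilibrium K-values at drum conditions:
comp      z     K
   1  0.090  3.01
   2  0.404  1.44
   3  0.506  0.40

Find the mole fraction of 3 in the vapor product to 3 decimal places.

y_3 = 0.215

Newton–Raphson from V/F = 0.5:
  V/F = 0.500: g = -0.1978, g' = -0.515 → V/F = 0.116
  V/F = 0.116: g = -0.0104, g' = -0.520 → V/F = 0.096
Converged at V/F = 0.096.
Compositions from xᵢ = zᵢ/(1+V/F(Kᵢ−1)), yᵢ = Kᵢxᵢ:
  1: x = 0.075, y = 0.227
  2: x = 0.388, y = 0.558
  3: x = 0.537, y = 0.215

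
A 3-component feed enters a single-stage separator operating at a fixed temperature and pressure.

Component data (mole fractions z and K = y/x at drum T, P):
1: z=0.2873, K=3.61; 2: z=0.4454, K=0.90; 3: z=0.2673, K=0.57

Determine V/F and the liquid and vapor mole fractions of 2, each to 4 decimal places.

V/F = 0.8600, x_2 = 0.4873, y_2 = 0.4386

Rachford–Rice: g(V/F) = Σ zᵢ(Kᵢ−1)/(1+V/F(Kᵢ−1)) = 0.
g(0) = ΣzᵢKᵢ − 1 = 0.5904 and g(1) = 1 − Σzᵢ/Kᵢ = -0.0434, so a root lies in (0, 1).
Iterate (Newton) starting at V/F = 0.5:
  V/F = 0.5000: g = 0.13201, g' = -0.4535 → V/F = 0.7911
  V/F = 0.7911: g = 0.02211, g' = -0.3271 → V/F = 0.8587
  V/F = 0.8587: g = 0.00041, g' = -0.3159 → V/F = 0.8600
Converged at V/F = 0.8600.
Compositions from xᵢ = zᵢ/(1+V/F(Kᵢ−1)), yᵢ = Kᵢxᵢ:
  1: x = 0.0885, y = 0.3197
  2: x = 0.4873, y = 0.4386
  3: x = 0.4241, y = 0.2418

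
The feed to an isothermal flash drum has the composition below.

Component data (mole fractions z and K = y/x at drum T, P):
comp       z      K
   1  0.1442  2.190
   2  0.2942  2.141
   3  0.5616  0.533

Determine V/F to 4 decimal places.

Iterate (Newton) starting at V/F = 0.48:
  V/F = 0.4800: g = -0.01193, g' = -0.4461 → V/F = 0.4532
  V/F = 0.4532: g = 0.00005, g' = -0.4497 → V/F = 0.4533
Converged at V/F = 0.4533.

V/F = 0.4533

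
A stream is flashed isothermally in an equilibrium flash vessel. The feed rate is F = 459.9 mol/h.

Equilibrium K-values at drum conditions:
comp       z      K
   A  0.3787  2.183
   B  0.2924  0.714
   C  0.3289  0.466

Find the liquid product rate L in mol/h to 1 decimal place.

L = 290.6 mol/h

Let ψ = V/F and solve Σ zᵢ(Kᵢ−1)/(1+ψ(Kᵢ−1)) = 0.
g(0) = ΣzᵢKᵢ − 1 = 0.1887 and g(1) = 1 − Σzᵢ/Kᵢ = -0.2888, so a root lies in (0, 1).
Iterate (Newton) starting at ψ = 0.5:
  ψ = 0.5000: g = -0.05569, g' = -0.4164 → ψ = 0.3662
  ψ = 0.3662: g = 0.00083, g' = -0.4328 → ψ = 0.3682
Converged at ψ = 0.3682.
Then V = ψ·F = 0.3682·459.9 = 169.3 mol/h and L = F − V = 290.6 mol/h.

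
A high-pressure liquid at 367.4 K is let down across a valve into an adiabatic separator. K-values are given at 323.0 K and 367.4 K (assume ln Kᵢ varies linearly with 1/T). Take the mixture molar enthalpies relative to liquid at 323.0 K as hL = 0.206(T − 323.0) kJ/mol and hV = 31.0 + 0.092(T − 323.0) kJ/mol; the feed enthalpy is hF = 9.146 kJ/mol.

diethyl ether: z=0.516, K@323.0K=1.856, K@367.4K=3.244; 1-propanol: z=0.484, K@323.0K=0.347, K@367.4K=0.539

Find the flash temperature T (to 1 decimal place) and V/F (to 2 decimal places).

T = 325.6 K, V/F = 0.28

Adiabatic flash: solve Rachford–Rice at each trial T, then check hF = ψ·hV(T) + (1−ψ)·hL(T).
  T = 323.0 K: K = (1.856, 0.347), RR gives ψ = 0.225, H_out = 6.968 kJ/mol
  T = 367.4 K: K = (3.244, 0.539), RR gives ψ = 0.904, H_out = 32.585 kJ/mol
  T = 345.2 K: K = (2.498, 0.439), RR gives ψ = 0.596, H_out = 21.545 kJ/mol
  T = 334.1 K: K = (2.164, 0.392), RR gives ψ = 0.432, H_out = 15.143 kJ/mol
  T = 328.6 K: K = (2.008, 0.369), RR gives ψ = 0.338, H_out = 11.413 kJ/mol
  T = 325.8 K: K = (1.931, 0.358), RR gives ψ = 0.284, H_out = 9.291 kJ/mol
  T = 324.4 K: K = (1.893, 0.353), RR gives ψ = 0.255, H_out = 8.157 kJ/mol
Linear interpolation between T = 324.4 (H_out = 8.157) and T = 325.8 (H_out = 9.291) on hF = 9.146 gives T ≈ 325.6 K, at which ψ = 0.28.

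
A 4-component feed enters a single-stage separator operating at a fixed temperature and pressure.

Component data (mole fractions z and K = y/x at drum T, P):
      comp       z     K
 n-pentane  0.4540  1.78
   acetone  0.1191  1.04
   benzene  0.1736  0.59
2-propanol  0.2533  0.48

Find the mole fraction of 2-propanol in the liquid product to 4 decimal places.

x_2-propanol = 0.3362

Let ψ = V/F and solve Σ zᵢ(Kᵢ−1)/(1+ψ(Kᵢ−1)) = 0.
g(0) = ΣzᵢKᵢ − 1 = 0.1560 and g(1) = 1 − Σzᵢ/Kᵢ = -0.1915, so a root lies in (0, 1).
Newton iteration, ψ⁰ = 0.5:
  ψ = 0.5000: g = -0.00809, g' = -0.3144 → ψ = 0.4743
  ψ = 0.4743: g = -0.00002, g' = -0.3130 → ψ = 0.4742
Converged at ψ = 0.4742.
Compositions from xᵢ = zᵢ/(1+ψ(Kᵢ−1)), yᵢ = Kᵢxᵢ:
  n-pentane: x = 0.3314, y = 0.5899
  acetone: x = 0.1169, y = 0.1216
  benzene: x = 0.2155, y = 0.1271
  2-propanol: x = 0.3362, y = 0.1614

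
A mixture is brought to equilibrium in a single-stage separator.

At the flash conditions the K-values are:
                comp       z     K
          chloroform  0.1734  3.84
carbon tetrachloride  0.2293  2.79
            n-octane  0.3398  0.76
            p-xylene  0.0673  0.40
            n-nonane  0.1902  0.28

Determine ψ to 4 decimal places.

ψ = 0.5741

Material balance + equilibrium reduce to Σ zᵢ(Kᵢ−1)/(1+ψ(Kᵢ−1)) = 0.
g(0) = ΣzᵢKᵢ − 1 = 0.6440 and g(1) = 1 − Σzᵢ/Kᵢ = -0.4220, so a root lies in (0, 1).
Newton iteration, ψ⁰ = 0.66:
  ψ = 0.6600: g = -0.06522, g' = -0.7757 → ψ = 0.5759
  ψ = 0.5759: g = -0.00135, g' = -0.7502 → ψ = 0.5741
Converged at ψ = 0.5741.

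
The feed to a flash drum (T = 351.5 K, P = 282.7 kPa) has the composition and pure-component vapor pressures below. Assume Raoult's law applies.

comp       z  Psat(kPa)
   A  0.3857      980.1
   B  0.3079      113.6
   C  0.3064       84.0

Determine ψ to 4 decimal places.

ψ = 0.3429

Raoult's law: Kᵢ = Pᵢˢᵃᵗ/P = Pᵢˢᵃᵗ/282.7.
  K_A = 980.1/282.7 = 3.466926, K_B = 113.6/282.7 = 0.401839, K_C = 84.0/282.7 = 0.297135
Newton–Raphson from ψ = 0.5:
  ψ = 0.5000: g = -0.16879, g' = -1.0546 → ψ = 0.3400
  ψ = 0.3400: g = 0.00335, g' = -1.1293 → ψ = 0.3429
Converged at ψ = 0.3429.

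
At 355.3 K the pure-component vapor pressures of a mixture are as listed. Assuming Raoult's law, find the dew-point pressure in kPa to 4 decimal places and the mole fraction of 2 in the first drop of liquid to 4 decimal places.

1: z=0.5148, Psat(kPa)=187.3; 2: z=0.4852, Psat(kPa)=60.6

At the dew point ψ → 1, so Σzᵢ/Kᵢ = 1 with Kᵢ = Pᵢˢᵃᵗ/P ⇒ 1/P = Σzᵢ/Pᵢˢᵃᵗ.
1/P = 0.5148/187.3 + 0.4852/60.6 = 0.0107551 ⇒ P = 92.9789 kPa
xᵢ = zᵢP/Pᵢˢᵃᵗ ⇒ x_2 = 0.4852·92.9789/60.6 = 0.7444

Pdew = 92.9789 kPa, x_2 = 0.7444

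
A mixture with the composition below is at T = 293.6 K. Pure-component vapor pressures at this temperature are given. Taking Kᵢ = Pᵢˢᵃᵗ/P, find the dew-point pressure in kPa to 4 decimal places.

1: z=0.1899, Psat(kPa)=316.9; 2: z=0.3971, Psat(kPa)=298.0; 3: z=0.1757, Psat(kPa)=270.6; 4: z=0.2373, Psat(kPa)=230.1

Pdew = 276.8257 kPa

At the dew point ψ → 1, so Σzᵢ/Kᵢ = 1 with Kᵢ = Pᵢˢᵃᵗ/P ⇒ 1/P = Σzᵢ/Pᵢˢᵃᵗ.
1/P = 0.1899/316.9 + 0.3971/298.0 + 0.1757/270.6 + 0.2373/230.1 = 0.0036124 ⇒ P = 276.8257 kPa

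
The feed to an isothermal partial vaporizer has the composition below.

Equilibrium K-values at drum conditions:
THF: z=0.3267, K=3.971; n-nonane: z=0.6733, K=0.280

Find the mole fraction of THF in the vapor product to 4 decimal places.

Newton iteration, ψ⁰ = 0.35:
  ψ = 0.3500: g = -0.17226, g' = -1.3169 → ψ = 0.2192
  ψ = 0.2192: g = 0.01221, g' = -1.5498 → ψ = 0.2271
Converged at ψ = 0.2271.
Compositions from xᵢ = zᵢ/(1+ψ(Kᵢ−1)), yᵢ = Kᵢxᵢ:
  THF: x = 0.1951, y = 0.7746
  n-nonane: x = 0.8049, y = 0.2254

y_THF = 0.7746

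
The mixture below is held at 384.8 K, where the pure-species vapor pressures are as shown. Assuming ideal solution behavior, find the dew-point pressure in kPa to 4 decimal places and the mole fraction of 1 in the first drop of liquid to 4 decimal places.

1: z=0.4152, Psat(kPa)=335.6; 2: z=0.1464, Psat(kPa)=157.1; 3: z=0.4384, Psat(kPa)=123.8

Pdew = 175.1230 kPa, x_1 = 0.2167

At the dew point ψ → 1, so Σzᵢ/Kᵢ = 1 with Kᵢ = Pᵢˢᵃᵗ/P ⇒ 1/P = Σzᵢ/Pᵢˢᵃᵗ.
1/P = 0.4152/335.6 + 0.1464/157.1 + 0.4384/123.8 = 0.0057103 ⇒ P = 175.1230 kPa
xᵢ = zᵢP/Pᵢˢᵃᵗ ⇒ x_1 = 0.4152·175.1230/335.6 = 0.2167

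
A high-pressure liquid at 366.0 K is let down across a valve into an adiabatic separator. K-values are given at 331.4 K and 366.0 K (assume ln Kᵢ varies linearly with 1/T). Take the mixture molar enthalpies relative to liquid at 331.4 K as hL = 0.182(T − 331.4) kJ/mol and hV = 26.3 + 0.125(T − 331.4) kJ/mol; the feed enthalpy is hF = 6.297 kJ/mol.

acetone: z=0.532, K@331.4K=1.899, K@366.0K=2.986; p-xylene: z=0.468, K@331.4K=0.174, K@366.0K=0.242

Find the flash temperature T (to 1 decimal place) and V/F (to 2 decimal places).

T = 336.7 K, V/F = 0.21

Adiabatic flash: solve Rachford–Rice at each trial T, then check hF = ψ·hV(T) + (1−ψ)·hL(T).
  T = 331.4 K: K = (1.899, 0.174), RR gives ψ = 0.123, H_out = 3.248 kJ/mol
  T = 366.0 K: K = (2.986, 0.242), RR gives ψ = 0.466, H_out = 17.639 kJ/mol
  T = 348.7 K: K = (2.408, 0.207), RR gives ψ = 0.338, H_out = 11.715 kJ/mol
  T = 340.0 K: K = (2.143, 0.190), RR gives ψ = 0.248, H_out = 7.955 kJ/mol
  T = 335.7 K: K = (2.019, 0.182), RR gives ψ = 0.191, H_out = 5.762 kJ/mol
  T = 337.9 K: K = (2.082, 0.186), RR gives ψ = 0.221, H_out = 6.918 kJ/mol
Linear interpolation between T = 335.7 (H_out = 5.762) and T = 337.9 (H_out = 6.918) on hF = 6.297 gives T ≈ 336.7 K, at which ψ = 0.21.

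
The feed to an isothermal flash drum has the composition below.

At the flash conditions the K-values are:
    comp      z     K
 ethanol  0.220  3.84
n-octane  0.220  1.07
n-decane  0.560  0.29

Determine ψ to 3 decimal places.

Newton iteration, ψ⁰ = 0.67:
  ψ = 0.670: g = -0.5284, g' = -1.239 → ψ = 0.243
  ψ = 0.243: g = -0.0961, g' = -1.034 → ψ = 0.150
  ψ = 0.150: g = 0.0078, g' = -1.226 → ψ = 0.157
Converged at ψ = 0.157.

ψ = 0.157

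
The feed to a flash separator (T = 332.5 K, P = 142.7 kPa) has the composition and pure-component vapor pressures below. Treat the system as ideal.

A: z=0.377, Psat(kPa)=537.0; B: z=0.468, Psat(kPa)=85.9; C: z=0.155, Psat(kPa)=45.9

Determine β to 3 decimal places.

Raoult's law: Kᵢ = Pᵢˢᵃᵗ/P = Pᵢˢᵃᵗ/142.7.
  K_A = 537.0/142.7 = 3.76314, K_B = 85.9/142.7 = 0.60196, K_C = 45.9/142.7 = 0.32165
Let β = V/F and solve Σ zᵢ(Kᵢ−1)/(1+β(Kᵢ−1)) = 0.
Check two-phase: ΣzᵢKᵢ = 1.750 > 1 and Σzᵢ/Kᵢ = 1.360 > 1, so g(0) = 0.750 > 0 and g(1) = -0.360 < 0.
Newton iteration, β⁰ = 0.5:
  β = 0.500: g = 0.0457, g' = -0.786 → β = 0.558
  β = 0.558: g = 0.0011, g' = -0.753 → β = 0.560
Converged at β = 0.560.

β = 0.560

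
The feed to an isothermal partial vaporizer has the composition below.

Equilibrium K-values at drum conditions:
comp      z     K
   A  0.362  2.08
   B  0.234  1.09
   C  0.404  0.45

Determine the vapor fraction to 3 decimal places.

ψ = 0.421

Material balance + equilibrium reduce to Σ zᵢ(Kᵢ−1)/(1+ψ(Kᵢ−1)) = 0.
Check two-phase: ΣzᵢKᵢ = 1.190 > 1 and Σzᵢ/Kᵢ = 1.286 > 1, so g(0) = 0.190 > 0 and g(1) = -0.286 < 0.
Newton iteration, ψ⁰ = 0.39:
  ψ = 0.390: g = 0.0126, g' = -0.409 → ψ = 0.421
Converged at ψ = 0.421.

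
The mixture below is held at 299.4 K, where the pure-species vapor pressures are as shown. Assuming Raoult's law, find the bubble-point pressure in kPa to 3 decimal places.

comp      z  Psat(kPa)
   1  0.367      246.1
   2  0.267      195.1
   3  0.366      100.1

Pbub = 179.047 kPa

At the bubble point ψ → 0, so ΣzᵢKᵢ = 1 with Kᵢ = Pᵢˢᵃᵗ/P ⇒ P = ΣzᵢPᵢˢᵃᵗ.
P = 0.367·246.1 + 0.267·195.1 + 0.366·100.1 = 179.047 kPa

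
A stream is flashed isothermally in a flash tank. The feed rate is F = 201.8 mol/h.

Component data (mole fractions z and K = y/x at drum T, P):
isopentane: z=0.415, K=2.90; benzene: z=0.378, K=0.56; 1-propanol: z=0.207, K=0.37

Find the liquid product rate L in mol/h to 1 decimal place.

L = 100.7 mol/h

Material balance + equilibrium reduce to Σ zᵢ(Kᵢ−1)/(1+β(Kᵢ−1)) = 0.
Check two-phase: ΣzᵢKᵢ = 1.492 > 1 and Σzᵢ/Kᵢ = 1.378 > 1, so g(0) = 0.492 > 0 and g(1) = -0.378 < 0.
Newton iteration, β⁰ = 0.5:
  β = 0.500: g = 0.0007, g' = -0.689 → β = 0.501
Converged at β = 0.501.
Then V = β·F = 0.5011·201.8 = 101.1 mol/h and L = F − V = 100.7 mol/h.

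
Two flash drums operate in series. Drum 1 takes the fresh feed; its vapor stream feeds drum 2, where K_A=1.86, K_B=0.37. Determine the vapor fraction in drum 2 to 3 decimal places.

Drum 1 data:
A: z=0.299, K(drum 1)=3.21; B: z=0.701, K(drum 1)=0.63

Drum 1:
Binary case is linear: z₁(K₁−1)(1+ψ₁(K₂−1)) + z₂(K₂−1)(1+ψ₁(K₁−1)) = 0
⇒ ψ₁ = [z₁(K₁−1)+z₂(K₂−1)] / [−(K₁−1)(K₂−1)] = 0.4014/0.8177 = 0.491
Drum-1 compositions:
  A: x = 0.143, y = 0.460
  B: x = 0.857, y = 0.540
Drum-2 feed = drum-1 vapor: z₂ = (0.4603, 0.5397).
Drum 2:
Rachford–Rice: g(ψ₂) = Σ zᵢ(Kᵢ−1)/(1+ψ₂(Kᵢ−1)) = 0.
g(0) = ΣzᵢKᵢ − 1 = 0.056 and g(1) = 1 − Σzᵢ/Kᵢ = -0.706, so a root lies in (0, 1).
Binary case is linear: z₁(K₁−1)(1+ψ₂(K₂−1)) + z₂(K₂−1)(1+ψ₂(K₁−1)) = 0
⇒ ψ₂ = [z₁(K₁−1)+z₂(K₂−1)] / [−(K₁−1)(K₂−1)] = 0.0559/0.5418 = 0.103
  A: x = 0.423, y = 0.786
  B: x = 0.577, y = 0.214

V/F (drum 2) = 0.103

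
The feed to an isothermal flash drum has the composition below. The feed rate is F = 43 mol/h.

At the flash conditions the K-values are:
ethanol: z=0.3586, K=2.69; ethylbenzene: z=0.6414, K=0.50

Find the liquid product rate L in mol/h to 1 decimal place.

L = 28.5 mol/h

Material balance + equilibrium reduce to Σ zᵢ(Kᵢ−1)/(1+V/F(Kᵢ−1)) = 0.
Feasibility: ΣzᵢKᵢ = 1.2853, Σzᵢ/Kᵢ = 1.4161 — both > 1, two phases present.
Binary case is linear: z₁(K₁−1)(1+V/F(K₂−1)) + z₂(K₂−1)(1+V/F(K₁−1)) = 0
⇒ V/F = [z₁(K₁−1)+z₂(K₂−1)] / [−(K₁−1)(K₂−1)] = 0.28533/0.84500 = 0.3377
Then V = V/F·F = 0.3377·43 = 14.5 mol/h and L = F − V = 28.5 mol/h.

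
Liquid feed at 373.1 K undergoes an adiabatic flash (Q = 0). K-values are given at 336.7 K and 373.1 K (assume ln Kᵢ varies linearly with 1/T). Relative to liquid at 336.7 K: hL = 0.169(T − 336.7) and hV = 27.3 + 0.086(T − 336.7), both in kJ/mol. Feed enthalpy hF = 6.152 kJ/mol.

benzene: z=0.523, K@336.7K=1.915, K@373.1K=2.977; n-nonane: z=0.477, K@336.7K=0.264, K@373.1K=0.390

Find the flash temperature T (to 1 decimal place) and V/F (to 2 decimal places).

T = 338.3 K, V/F = 0.22

Adiabatic flash: solve Rachford–Rice at each trial T, then check hF = ψ·hV(T) + (1−ψ)·hL(T).
  T = 336.7 K: K = (1.915, 0.264), RR gives ψ = 0.189, H_out = 5.168 kJ/mol
  T = 373.1 K: K = (2.977, 0.390), RR gives ψ = 0.616, H_out = 21.110 kJ/mol
  T = 354.9 K: K = (2.415, 0.324), RR gives ψ = 0.437, H_out = 14.337 kJ/mol
  T = 345.8 K: K = (2.157, 0.293), RR gives ψ = 0.328, H_out = 10.239 kJ/mol
  T = 341.2 K: K = (2.033, 0.278), RR gives ψ = 0.263, H_out = 7.836 kJ/mol
  T = 338.9 K: K = (1.972, 0.271), RR gives ψ = 0.227, H_out = 6.518 kJ/mol
Linear interpolation between T = 336.7 (H_out = 5.168) and T = 338.9 (H_out = 6.518) on hF = 6.152 gives T ≈ 338.3 K, at which ψ = 0.22.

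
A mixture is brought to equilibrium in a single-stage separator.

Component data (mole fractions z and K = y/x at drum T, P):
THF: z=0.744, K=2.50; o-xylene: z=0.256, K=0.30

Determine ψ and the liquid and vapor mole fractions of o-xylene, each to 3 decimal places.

Material balance + equilibrium reduce to Σ zᵢ(Kᵢ−1)/(1+ψ(Kᵢ−1)) = 0.
g(0) = ΣzᵢKᵢ − 1 = 0.937 and g(1) = 1 − Σzᵢ/Kᵢ = -0.151, so a root lies in (0, 1).
Binary case is linear: z₁(K₁−1)(1+ψ(K₂−1)) + z₂(K₂−1)(1+ψ(K₁−1)) = 0
⇒ ψ = [z₁(K₁−1)+z₂(K₂−1)] / [−(K₁−1)(K₂−1)] = 0.9368/1.0500 = 0.892
Compositions from xᵢ = zᵢ/(1+ψ(Kᵢ−1)), yᵢ = Kᵢxᵢ:
  THF: x = 0.318, y = 0.795
  o-xylene: x = 0.682, y = 0.205

ψ = 0.892, x_o-xylene = 0.682, y_o-xylene = 0.205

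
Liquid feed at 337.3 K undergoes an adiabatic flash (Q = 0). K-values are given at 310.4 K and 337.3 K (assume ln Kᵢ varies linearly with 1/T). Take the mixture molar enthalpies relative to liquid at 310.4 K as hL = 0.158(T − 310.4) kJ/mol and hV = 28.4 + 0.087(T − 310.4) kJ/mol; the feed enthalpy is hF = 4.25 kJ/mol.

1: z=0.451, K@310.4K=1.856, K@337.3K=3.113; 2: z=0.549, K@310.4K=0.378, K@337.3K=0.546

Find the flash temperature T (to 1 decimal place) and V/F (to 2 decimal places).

T = 312.1 K, V/F = 0.14

Adiabatic flash: solve Rachford–Rice at each trial T, then check hF = ψ·hV(T) + (1−ψ)·hL(T).
  T = 310.4 K: K = (1.856, 0.378), RR gives ψ = 0.084, H_out = 2.378 kJ/mol
  T = 337.3 K: K = (3.113, 0.546), RR gives ψ = 0.734, H_out = 23.683 kJ/mol
  T = 323.9 K: K = (2.432, 0.458), RR gives ψ = 0.449, H_out = 14.450 kJ/mol
  T = 317.1 K: K = (2.129, 0.417), RR gives ψ = 0.287, H_out = 9.064 kJ/mol
  T = 313.8 K: K = (1.991, 0.397), RR gives ψ = 0.194, H_out = 6.013 kJ/mol
  T = 312.1 K: K = (1.923, 0.388), RR gives ψ = 0.141, H_out = 4.270 kJ/mol
Linear interpolation between T = 310.4 (H_out = 2.378) and T = 312.1 (H_out = 4.270) on hF = 4.25 gives T ≈ 312.1 K, at which ψ = 0.14.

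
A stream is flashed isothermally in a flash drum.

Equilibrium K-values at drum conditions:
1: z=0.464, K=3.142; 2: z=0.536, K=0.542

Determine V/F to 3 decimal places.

Binary case is linear: z₁(K₁−1)(1+V/F(K₂−1)) + z₂(K₂−1)(1+V/F(K₁−1)) = 0
⇒ V/F = [z₁(K₁−1)+z₂(K₂−1)] / [−(K₁−1)(K₂−1)] = 0.7484/0.9810 = 0.763

V/F = 0.763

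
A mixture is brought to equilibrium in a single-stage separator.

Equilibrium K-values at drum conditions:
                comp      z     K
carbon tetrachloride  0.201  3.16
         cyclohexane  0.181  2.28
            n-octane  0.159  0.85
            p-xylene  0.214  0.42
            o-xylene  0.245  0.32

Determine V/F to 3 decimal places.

V/F = 0.360

Material balance + equilibrium reduce to Σ zᵢ(Kᵢ−1)/(1+V/F(Kᵢ−1)) = 0.
g(0) = ΣzᵢKᵢ − 1 = 0.351 and g(1) = 1 − Σzᵢ/Kᵢ = -0.605, so a root lies in (0, 1).
Iterate (Newton) starting at V/F = 0.5:
  V/F = 0.500: g = -0.1030, g' = -0.734 → V/F = 0.360
Converged at V/F = 0.360.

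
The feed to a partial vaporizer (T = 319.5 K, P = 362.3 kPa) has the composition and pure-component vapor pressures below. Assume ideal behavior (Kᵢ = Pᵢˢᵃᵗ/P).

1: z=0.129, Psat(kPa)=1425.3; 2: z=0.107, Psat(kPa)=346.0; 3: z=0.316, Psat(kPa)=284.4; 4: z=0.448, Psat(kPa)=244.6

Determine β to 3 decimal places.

Raoult's law: Kᵢ = Pᵢˢᵃᵗ/P = Pᵢˢᵃᵗ/362.3.
  K_1 = 1425.3/362.3 = 3.93403, K_2 = 346.0/362.3 = 0.95501, K_3 = 284.4/362.3 = 0.78498, K_4 = 244.6/362.3 = 0.67513
Let β = V/F and solve Σ zᵢ(Kᵢ−1)/(1+β(Kᵢ−1)) = 0.
Feasibility: ΣzᵢKᵢ = 1.160, Σzᵢ/Kᵢ = 1.211 — both > 1, two phases present.
Newton iteration, β⁰ = 0.5:
  β = 0.500: g = -0.1014, g' = -0.268 → β = 0.122
  β = 0.122: g = 0.0524, g' = -0.668 → β = 0.201
  β = 0.201: g = 0.0067, g' = -0.510 → β = 0.214
Converged at β = 0.214.

β = 0.214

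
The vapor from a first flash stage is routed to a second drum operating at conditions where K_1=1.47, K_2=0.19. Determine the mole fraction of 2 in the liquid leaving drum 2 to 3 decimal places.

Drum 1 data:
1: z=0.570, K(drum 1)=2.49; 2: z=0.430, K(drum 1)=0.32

x_2 (drum 2) = 0.367

Drum 1:
Let ψ₁ = V/F and solve Σ zᵢ(Kᵢ−1)/(1+ψ₁(Kᵢ−1)) = 0.
g(0) = ΣzᵢKᵢ − 1 = 0.557 and g(1) = 1 − Σzᵢ/Kᵢ = -0.573, so a root lies in (0, 1).
Binary case is linear: z₁(K₁−1)(1+ψ₁(K₂−1)) + z₂(K₂−1)(1+ψ₁(K₁−1)) = 0
⇒ ψ₁ = [z₁(K₁−1)+z₂(K₂−1)] / [−(K₁−1)(K₂−1)] = 0.5569/1.0132 = 0.550
Drum-1 compositions:
  1: x = 0.313, y = 0.780
  2: x = 0.687, y = 0.220
Drum-2 feed = drum-1 vapor: z₂ = (0.7803, 0.2197).
Drum 2:
Rachford–Rice: g(ψ₂) = Σ zᵢ(Kᵢ−1)/(1+ψ₂(Kᵢ−1)) = 0.
Check two-phase: ΣzᵢKᵢ = 1.189 > 1 and Σzᵢ/Kᵢ = 1.687 > 1, so g(0) = 0.189 > 0 and g(1) = -0.687 < 0.
Newton–Raphson from ψ₂ = 0.51:
  ψ₂ = 0.510: g = -0.0074, g' = -0.531 → ψ₂ = 0.496
Converged at ψ₂ = 0.496.
  1: x = 0.633, y = 0.930
  2: x = 0.367, y = 0.070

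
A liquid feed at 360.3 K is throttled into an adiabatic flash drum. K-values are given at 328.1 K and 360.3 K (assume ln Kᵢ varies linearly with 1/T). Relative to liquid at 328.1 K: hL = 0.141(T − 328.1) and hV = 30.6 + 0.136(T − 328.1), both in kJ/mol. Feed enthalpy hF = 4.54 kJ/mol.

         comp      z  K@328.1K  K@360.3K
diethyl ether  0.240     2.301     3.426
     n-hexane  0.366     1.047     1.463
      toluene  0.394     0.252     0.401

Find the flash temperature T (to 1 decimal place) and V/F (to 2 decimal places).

T = 331.8 K, V/F = 0.13

Adiabatic flash: solve Rachford–Rice at each trial T, then check hF = ψ·hV(T) + (1−ψ)·hL(T).
  T = 328.1 K: K = (2.301, 1.047, 0.252), RR gives ψ = 0.057, H_out = 1.744 kJ/mol
  T = 360.3 K: K = (3.426, 1.463, 0.401), RR gives ψ = 0.602, H_out = 22.867 kJ/mol
  T = 344.2 K: K = (2.834, 1.247, 0.321), RR gives ψ = 0.351, H_out = 12.987 kJ/mol
  T = 336.1 K: K = (2.558, 1.145, 0.285), RR gives ψ = 0.213, H_out = 7.633 kJ/mol
  T = 332.1 K: K = (2.428, 1.095, 0.268), RR gives ψ = 0.138, H_out = 4.785 kJ/mol
  T = 330.1 K: K = (2.364, 1.071, 0.260), RR gives ψ = 0.098, H_out = 3.292 kJ/mol
Linear interpolation between T = 330.1 (H_out = 3.292) and T = 332.1 (H_out = 4.785) on hF = 4.54 gives T ≈ 331.8 K, at which ψ = 0.13.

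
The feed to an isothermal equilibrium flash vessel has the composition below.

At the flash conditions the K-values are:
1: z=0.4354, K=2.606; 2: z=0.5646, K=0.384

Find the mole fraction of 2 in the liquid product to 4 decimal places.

x_2 = 0.7228

Rachford–Rice: g(ψ) = Σ zᵢ(Kᵢ−1)/(1+ψ(Kᵢ−1)) = 0.
Check two-phase: ΣzᵢKᵢ = 1.3515 > 1 and Σzᵢ/Kᵢ = 1.6374 > 1, so g(0) = 0.3515 > 0 and g(1) = -0.6374 < 0.
Newton–Raphson from ψ = 0.5:
  ψ = 0.5000: g = -0.11476, g' = -0.7928 → ψ = 0.3552
  ψ = 0.3552: g = 0.00001, g' = -0.8064 → ψ = 0.3553
Converged at ψ = 0.3553.
Compositions from xᵢ = zᵢ/(1+ψ(Kᵢ−1)), yᵢ = Kᵢxᵢ:
  1: x = 0.2772, y = 0.7225
  2: x = 0.7228, y = 0.2775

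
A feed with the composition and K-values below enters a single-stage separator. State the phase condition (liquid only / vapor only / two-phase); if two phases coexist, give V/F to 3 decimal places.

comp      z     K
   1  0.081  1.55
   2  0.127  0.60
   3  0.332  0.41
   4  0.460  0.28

liquid only

ΣzᵢKᵢ = 0.467; Σzᵢ/Kᵢ = 2.717.
Since ΣzᵢKᵢ < 1 the mixture is below its bubble point — single liquid phase.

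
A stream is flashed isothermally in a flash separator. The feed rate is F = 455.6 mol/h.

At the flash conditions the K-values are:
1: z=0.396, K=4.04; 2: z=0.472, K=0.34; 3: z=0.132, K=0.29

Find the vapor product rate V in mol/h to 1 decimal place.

Newton–Raphson from V/F = 0.51:
  V/F = 0.510: g = -0.1445, g' = -1.193 → V/F = 0.389
  V/F = 0.389: g = 0.0031, g' = -1.268 → V/F = 0.391
Converged at V/F = 0.391.
Then V = V/F·F = 0.3913·455.6 = 178.3 mol/h and L = F − V = 277.3 mol/h.

V = 178.3 mol/h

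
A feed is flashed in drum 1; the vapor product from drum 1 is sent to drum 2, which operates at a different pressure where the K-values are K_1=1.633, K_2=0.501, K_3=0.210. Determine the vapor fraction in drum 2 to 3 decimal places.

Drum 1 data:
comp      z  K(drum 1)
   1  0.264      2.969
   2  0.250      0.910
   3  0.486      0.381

Drum 1:
Material balance + equilibrium reduce to Σ zᵢ(Kᵢ−1)/(1+ψ₁(Kᵢ−1)) = 0.
Feasibility: ΣzᵢKᵢ = 1.196, Σzᵢ/Kᵢ = 1.639 — both > 1, two phases present.
Newton iteration, ψ₁⁰ = 0.5:
  ψ₁ = 0.500: g = -0.1973, g' = -0.653 → ψ₁ = 0.198
  ψ₁ = 0.198: g = 0.0085, g' = -0.774 → ψ₁ = 0.209
Converged at ψ₁ = 0.209.
Drum-1 compositions:
  1: x = 0.187, y = 0.556
  2: x = 0.255, y = 0.232
  3: x = 0.558, y = 0.213
Drum-2 feed = drum-1 vapor: z₂ = (0.5555, 0.2319, 0.2126).
Drum 2:
Material balance + equilibrium reduce to Σ zᵢ(Kᵢ−1)/(1+ψ₂(Kᵢ−1)) = 0.
Check two-phase: ΣzᵢKᵢ = 1.068 > 1 and Σzᵢ/Kᵢ = 1.816 > 1, so g(0) = 0.068 > 0 and g(1) = -0.816 < 0.
Newton iteration, ψ₂⁰ = 0.5:
  ψ₂ = 0.500: g = -0.1647, g' = -0.593 → ψ₂ = 0.222
  ψ₂ = 0.222: g = -0.0257, g' = -0.439 → ψ₂ = 0.164
  ψ₂ = 0.164: g = -0.0004, g' = -0.426 → ψ₂ = 0.163
Converged at ψ₂ = 0.163.
  1: x = 0.504, y = 0.822
  2: x = 0.252, y = 0.126
  3: x = 0.244, y = 0.051

V/F (drum 2) = 0.163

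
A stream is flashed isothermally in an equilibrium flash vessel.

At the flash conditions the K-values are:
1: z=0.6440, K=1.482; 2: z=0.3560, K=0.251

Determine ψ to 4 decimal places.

Let ψ = V/F and solve Σ zᵢ(Kᵢ−1)/(1+ψ(Kᵢ−1)) = 0.
g(0) = ΣzᵢKᵢ − 1 = 0.0438 and g(1) = 1 − Σzᵢ/Kᵢ = -0.8529, so a root lies in (0, 1).
Iterate (Newton) starting at ψ = 0.52:
  ψ = 0.5200: g = -0.18855, g' = -0.6315 → ψ = 0.2214
  ψ = 0.2214: g = -0.03918, g' = -0.4092 → ψ = 0.1257
  ψ = 0.1257: g = -0.00167, g' = -0.3764 → ψ = 0.1212
Converged at ψ = 0.1212.

ψ = 0.1212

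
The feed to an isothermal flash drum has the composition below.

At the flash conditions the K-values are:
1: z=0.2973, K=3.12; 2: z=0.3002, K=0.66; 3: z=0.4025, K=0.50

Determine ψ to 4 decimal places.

Newton iteration, ψ⁰ = 0.67:
  ψ = 0.6700: g = -0.17441, g' = -0.5138 → ψ = 0.3306
  ψ = 0.3306: g = 0.01448, g' = -0.6504 → ψ = 0.3528
  ψ = 0.3528: g = 0.00023, g' = -0.6305 → ψ = 0.3532
Converged at ψ = 0.3532.

ψ = 0.3532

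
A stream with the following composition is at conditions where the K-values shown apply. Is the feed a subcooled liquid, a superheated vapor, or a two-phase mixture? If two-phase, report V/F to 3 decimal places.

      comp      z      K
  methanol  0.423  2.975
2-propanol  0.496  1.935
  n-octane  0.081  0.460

ΣzᵢKᵢ = 2.255; Σzᵢ/Kᵢ = 0.575.
Since Σzᵢ/Kᵢ < 1 the mixture is above its dew point — single vapor phase.

superheated vapor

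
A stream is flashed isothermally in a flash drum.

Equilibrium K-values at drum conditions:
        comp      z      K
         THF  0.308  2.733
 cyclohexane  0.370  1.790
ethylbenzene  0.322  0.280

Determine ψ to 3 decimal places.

ψ = 0.659

Material balance + equilibrium reduce to Σ zᵢ(Kᵢ−1)/(1+ψ(Kᵢ−1)) = 0.
Check two-phase: ΣzᵢKᵢ = 1.594 > 1 and Σzᵢ/Kᵢ = 1.469 > 1, so g(0) = 0.594 > 0 and g(1) = -0.469 < 0.
Newton–Raphson from ψ = 0.64:
  ψ = 0.640: g = 0.0172, g' = -0.884 → ψ = 0.660
  ψ = 0.660: g = -0.0002, g' = -0.907 → ψ = 0.659
Converged at ψ = 0.659.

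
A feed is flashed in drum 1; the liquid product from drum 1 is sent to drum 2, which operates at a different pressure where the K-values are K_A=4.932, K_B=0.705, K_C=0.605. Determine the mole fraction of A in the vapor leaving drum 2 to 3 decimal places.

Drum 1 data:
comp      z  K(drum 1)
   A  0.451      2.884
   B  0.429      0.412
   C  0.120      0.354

y_A (drum 2) = 0.370

Drum 1:
Material balance + equilibrium reduce to Σ zᵢ(Kᵢ−1)/(1+ψ₁(Kᵢ−1)) = 0.
g(0) = ΣzᵢKᵢ − 1 = 0.520 and g(1) = 1 − Σzᵢ/Kᵢ = -0.537, so a root lies in (0, 1).
Newton–Raphson from ψ₁ = 0.36:
  ψ₁ = 0.360: g = 0.0853, g' = -0.892 → ψ₁ = 0.456
  ψ₁ = 0.456: g = 0.0028, g' = -0.841 → ψ₁ = 0.459
Converged at ψ₁ = 0.459.
Drum-1 compositions:
  A: x = 0.242, y = 0.698
  B: x = 0.588, y = 0.242
  C: x = 0.171, y = 0.060
Drum-2 feed = drum-1 liquid: z₂ = (0.2419, 0.5876, 0.1706).
Drum 2:
Material balance + equilibrium reduce to Σ zᵢ(Kᵢ−1)/(1+ψ₂(Kᵢ−1)) = 0.
g(0) = ΣzᵢKᵢ − 1 = 0.710 and g(1) = 1 − Σzᵢ/Kᵢ = -0.164, so a root lies in (0, 1).
Newton iteration, ψ₂⁰ = 0.64:
  ψ₂ = 0.640: g = -0.0334, g' = -0.428 → ψ₂ = 0.562
  ψ₂ = 0.562: g = 0.0019, g' = -0.480 → ψ₂ = 0.566
Converged at ψ₂ = 0.566.
  A: x = 0.075, y = 0.370
  B: x = 0.705, y = 0.497
  C: x = 0.220, y = 0.133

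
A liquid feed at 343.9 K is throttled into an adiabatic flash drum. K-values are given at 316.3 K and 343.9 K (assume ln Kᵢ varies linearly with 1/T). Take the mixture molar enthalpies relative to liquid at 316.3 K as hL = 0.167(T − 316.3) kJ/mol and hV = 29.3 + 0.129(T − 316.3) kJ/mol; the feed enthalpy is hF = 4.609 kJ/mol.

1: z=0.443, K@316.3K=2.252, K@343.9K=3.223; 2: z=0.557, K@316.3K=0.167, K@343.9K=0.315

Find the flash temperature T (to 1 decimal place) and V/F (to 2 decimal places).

T = 320.0 K, V/F = 0.14

Adiabatic flash: solve Rachford–Rice at each trial T, then check hF = ψ·hV(T) + (1−ψ)·hL(T).
  T = 316.3 K: K = (2.252, 0.167), RR gives ψ = 0.087, H_out = 2.547 kJ/mol
  T = 343.9 K: K = (3.223, 0.315), RR gives ψ = 0.396, H_out = 15.801 kJ/mol
  T = 330.1 K: K = (2.714, 0.232), RR gives ψ = 0.252, H_out = 9.563 kJ/mol
  T = 323.2 K: K = (2.477, 0.198), RR gives ψ = 0.175, H_out = 6.238 kJ/mol
  T = 319.8 K: K = (2.365, 0.182), RR gives ψ = 0.134, H_out = 4.479 kJ/mol
  T = 321.5 K: K = (2.421, 0.190), RR gives ψ = 0.155, H_out = 5.371 kJ/mol
Linear interpolation between T = 319.8 (H_out = 4.479) and T = 321.5 (H_out = 5.371) on hF = 4.609 gives T ≈ 320.0 K, at which ψ = 0.14.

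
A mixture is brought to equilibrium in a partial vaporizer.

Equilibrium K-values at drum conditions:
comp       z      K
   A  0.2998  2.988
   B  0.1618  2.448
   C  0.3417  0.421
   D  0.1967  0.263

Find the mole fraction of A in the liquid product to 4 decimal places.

x_A = 0.1636

Material balance + equilibrium reduce to Σ zᵢ(Kᵢ−1)/(1+V/F(Kᵢ−1)) = 0.
Feasibility: ΣzᵢKᵢ = 1.4875, Σzᵢ/Kᵢ = 1.7260 — both > 1, two phases present.
Iterate (Newton) starting at V/F = 0.46:
  V/F = 0.4600: g = -0.03706, g' = -0.9029 → V/F = 0.4190
Converged at V/F = 0.4190.
Compositions from xᵢ = zᵢ/(1+V/F(Kᵢ−1)), yᵢ = Kᵢxᵢ:
  A: x = 0.1636, y = 0.4887
  B: x = 0.1007, y = 0.2465
  C: x = 0.4512, y = 0.1899
  D: x = 0.2846, y = 0.0748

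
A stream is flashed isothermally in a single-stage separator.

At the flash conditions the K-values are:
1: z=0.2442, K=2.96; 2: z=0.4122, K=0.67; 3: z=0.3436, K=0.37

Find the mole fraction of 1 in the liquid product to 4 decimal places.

x_1 = 0.1933

Rachford–Rice: g(V/F) = Σ zᵢ(Kᵢ−1)/(1+V/F(Kᵢ−1)) = 0.
Check two-phase: ΣzᵢKᵢ = 1.1261 > 1 and Σzᵢ/Kᵢ = 1.6264 > 1, so g(0) = 0.1261 > 0 and g(1) = -0.6264 < 0.
Iterate (Newton) starting at V/F = 0.41:
  V/F = 0.4100: g = -0.18379, g' = -0.5963 → V/F = 0.1018
  V/F = 0.1018: g = 0.02696, g' = -0.8558 → V/F = 0.1333
  V/F = 0.1333: g = 0.00088, g' = -0.8014 → V/F = 0.1344
Converged at V/F = 0.1344.
Compositions from xᵢ = zᵢ/(1+V/F(Kᵢ−1)), yᵢ = Kᵢxᵢ:
  1: x = 0.1933, y = 0.5721
  2: x = 0.4313, y = 0.2890
  3: x = 0.3754, y = 0.1389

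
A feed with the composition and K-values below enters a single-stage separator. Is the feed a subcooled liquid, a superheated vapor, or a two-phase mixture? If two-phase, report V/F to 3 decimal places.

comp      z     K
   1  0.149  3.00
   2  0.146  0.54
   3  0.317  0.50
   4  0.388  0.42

ΣzᵢKᵢ = 0.847; Σzᵢ/Kᵢ = 1.878.
Since ΣzᵢKᵢ < 1 the mixture is below its bubble point — single liquid phase.

subcooled liquid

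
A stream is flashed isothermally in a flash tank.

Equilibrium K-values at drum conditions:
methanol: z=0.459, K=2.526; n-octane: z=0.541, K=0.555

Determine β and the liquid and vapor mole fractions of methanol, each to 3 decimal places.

Binary case is linear: z₁(K₁−1)(1+β(K₂−1)) + z₂(K₂−1)(1+β(K₁−1)) = 0
⇒ β = [z₁(K₁−1)+z₂(K₂−1)] / [−(K₁−1)(K₂−1)] = 0.4597/0.6791 = 0.677
Compositions from xᵢ = zᵢ/(1+β(Kᵢ−1)), yᵢ = Kᵢxᵢ:
  methanol: x = 0.226, y = 0.570
  n-octane: x = 0.774, y = 0.430

β = 0.677, x_methanol = 0.226, y_methanol = 0.570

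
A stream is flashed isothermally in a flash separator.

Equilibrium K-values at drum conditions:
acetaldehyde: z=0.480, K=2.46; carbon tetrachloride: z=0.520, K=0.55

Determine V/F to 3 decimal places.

Binary case is linear: z₁(K₁−1)(1+V/F(K₂−1)) + z₂(K₂−1)(1+V/F(K₁−1)) = 0
⇒ V/F = [z₁(K₁−1)+z₂(K₂−1)] / [−(K₁−1)(K₂−1)] = 0.4668/0.6570 = 0.711

V/F = 0.711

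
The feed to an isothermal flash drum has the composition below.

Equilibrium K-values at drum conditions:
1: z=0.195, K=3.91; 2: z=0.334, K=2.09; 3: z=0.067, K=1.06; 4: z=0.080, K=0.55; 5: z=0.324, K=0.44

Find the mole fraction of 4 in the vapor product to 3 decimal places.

y_4 = 0.068

Newton iteration, ψ⁰ = 0.5:
  ψ = 0.500: g = 0.1722, g' = -0.663 → ψ = 0.760
  ψ = 0.760: g = 0.0093, g' = -0.624 → ψ = 0.775
  ψ = 0.775: g = -0.0000, g' = -0.628 → ψ = 0.774
Converged at ψ = 0.774.
Compositions from xᵢ = zᵢ/(1+ψ(Kᵢ−1)), yᵢ = Kᵢxᵢ:
  1: x = 0.060, y = 0.234
  2: x = 0.181, y = 0.379
  3: x = 0.064, y = 0.068
  4: x = 0.123, y = 0.068
  5: x = 0.572, y = 0.252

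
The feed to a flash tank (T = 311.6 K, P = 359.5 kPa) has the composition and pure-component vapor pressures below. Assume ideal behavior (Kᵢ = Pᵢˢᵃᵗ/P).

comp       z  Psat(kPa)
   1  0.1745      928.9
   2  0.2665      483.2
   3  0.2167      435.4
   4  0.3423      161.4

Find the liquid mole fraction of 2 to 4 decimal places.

Raoult's law: Kᵢ = Pᵢˢᵃᵗ/P = Pᵢˢᵃᵗ/359.5.
  K_1 = 928.9/359.5 = 2.583866, K_2 = 483.2/359.5 = 1.344089, K_3 = 435.4/359.5 = 1.211127, K_4 = 161.4/359.5 = 0.448957
Rachford–Rice: g(β) = Σ zᵢ(Kᵢ−1)/(1+β(Kᵢ−1)) = 0.
Check two-phase: ΣzᵢKᵢ = 1.2252 > 1 and Σzᵢ/Kᵢ = 1.2072 > 1, so g(0) = 0.2252 > 0 and g(1) = -0.2072 < 0.
Iterate (Newton) starting at β = 0.5:
  β = 0.5000: g = 0.01350, g' = -0.3652 → β = 0.5370
  β = 0.5370: g = -0.00004, g' = -0.3678 → β = 0.5369
Converged at β = 0.5369.
Compositions from xᵢ = zᵢ/(1+β(Kᵢ−1)), yᵢ = Kᵢxᵢ:
  1: x = 0.0943, y = 0.2437
  2: x = 0.2249, y = 0.3023
  3: x = 0.1946, y = 0.2357
  4: x = 0.4861, y = 0.2182

x_2 = 0.2249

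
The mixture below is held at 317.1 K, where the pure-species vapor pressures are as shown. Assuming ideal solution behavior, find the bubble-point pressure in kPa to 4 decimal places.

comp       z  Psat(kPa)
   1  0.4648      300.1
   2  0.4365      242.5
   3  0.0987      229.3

Pbub = 267.9696 kPa

At the bubble point ψ → 0, so ΣzᵢKᵢ = 1 with Kᵢ = Pᵢˢᵃᵗ/P ⇒ P = ΣzᵢPᵢˢᵃᵗ.
P = 0.4648·300.1 + 0.4365·242.5 + 0.0987·229.3 = 267.9696 kPa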